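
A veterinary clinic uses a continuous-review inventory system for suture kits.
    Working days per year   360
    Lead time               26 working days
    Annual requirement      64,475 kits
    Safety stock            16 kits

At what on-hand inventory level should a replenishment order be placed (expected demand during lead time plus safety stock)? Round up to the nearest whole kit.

Daily demand d = 64,475 / 360 = 179.097 kits/day
Demand during lead time = 179.097 × 26 = 4,656.53
Reorder point = 4,656.53 + 16 = 4,672.53 → round up

4,673 kits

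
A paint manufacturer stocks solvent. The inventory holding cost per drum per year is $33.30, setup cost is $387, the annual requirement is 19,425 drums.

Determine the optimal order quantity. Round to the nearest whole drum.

Optimal lot size Q* = (2 × 19,425 × $387 / $33.3)^½ ≈ 671.94

672 drums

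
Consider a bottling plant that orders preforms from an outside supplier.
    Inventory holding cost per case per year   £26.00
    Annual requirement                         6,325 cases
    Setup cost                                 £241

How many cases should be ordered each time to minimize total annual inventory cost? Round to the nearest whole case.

Optimal lot size Q* = (2 × 6,325 × £241 / £26)^½ ≈ 342.43

342 cases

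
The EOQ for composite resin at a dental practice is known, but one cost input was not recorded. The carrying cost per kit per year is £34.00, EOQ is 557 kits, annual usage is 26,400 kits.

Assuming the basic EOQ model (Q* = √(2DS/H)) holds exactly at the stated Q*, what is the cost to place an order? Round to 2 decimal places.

£199.78

EOQ relation: Q² = 2DS/H, so rearrange for the unknown.
S = Q²H / (2D) = 557² × 34 / (2 × 26,400) = 199.7816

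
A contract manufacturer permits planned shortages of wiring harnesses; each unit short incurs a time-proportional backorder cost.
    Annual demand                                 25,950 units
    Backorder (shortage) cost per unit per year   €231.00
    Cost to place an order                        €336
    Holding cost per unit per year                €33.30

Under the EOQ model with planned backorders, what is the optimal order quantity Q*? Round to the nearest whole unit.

Basic EOQ = √(2·25,950·336/33.3) = 723.654
Backorder adjustment √((H+b)/b) = √((33.3+231)/231) = 1.0697
Q* = 723.654 × 1.0697 ≈ 774.06

774 units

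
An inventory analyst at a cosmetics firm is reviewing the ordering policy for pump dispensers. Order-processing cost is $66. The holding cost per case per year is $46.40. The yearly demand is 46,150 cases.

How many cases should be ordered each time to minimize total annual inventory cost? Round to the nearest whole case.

2DS/H = 2·46,150·66/46.4 = 131,288.79
EOQ = √131,288.79 ≈ 362.34

362 cases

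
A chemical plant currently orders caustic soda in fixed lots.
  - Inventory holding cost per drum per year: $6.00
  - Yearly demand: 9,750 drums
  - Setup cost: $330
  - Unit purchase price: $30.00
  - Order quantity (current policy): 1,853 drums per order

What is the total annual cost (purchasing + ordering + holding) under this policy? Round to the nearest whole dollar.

$299,795

Ordering: D/Q × S = 9,750/1,853 × $330 = $1,736.37
Holding:  Q/2 × H = 1,853/2 × $6 = $5,559.00
Purchase cost = D·C = 9,750 × 30 = $292,500.00
Total = $1,736.37 + $5,559.00 + $292,500.00 = $299,795.37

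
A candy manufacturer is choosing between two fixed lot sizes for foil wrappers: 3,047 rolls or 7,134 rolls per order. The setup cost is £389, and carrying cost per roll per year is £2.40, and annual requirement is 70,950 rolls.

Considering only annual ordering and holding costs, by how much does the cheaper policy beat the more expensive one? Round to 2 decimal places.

£284.81

Annual cost at Q: ordering D·S/Q plus holding Q·H/2.
TC(3,047) = (70,950/3,047)×389 + (3,047/2)×2.4 = £12,714.34
TC(7,134) = (70,950/7,134)×389 + (7,134/2)×2.4 = £12,429.53
Cheaper: Q = 7,134.  Difference = £284.81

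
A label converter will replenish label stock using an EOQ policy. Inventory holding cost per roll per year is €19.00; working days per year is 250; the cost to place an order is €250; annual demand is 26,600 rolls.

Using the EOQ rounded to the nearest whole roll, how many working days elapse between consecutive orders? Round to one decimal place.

7.9 days

Optimal lot size Q* = (2 × 26,600 × €250 / €19)^½ ≈ 836.66 → Q = 837 rolls
T = Q/D × 250 days = 837/26,600 × 250 = 7.867 days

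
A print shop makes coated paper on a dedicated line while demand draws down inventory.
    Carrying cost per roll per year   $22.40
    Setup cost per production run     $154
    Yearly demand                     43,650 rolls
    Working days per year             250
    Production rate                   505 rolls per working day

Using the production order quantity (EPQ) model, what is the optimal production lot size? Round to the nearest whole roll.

Daily demand d = 43,650/250 = 174.600; p = 505; 1 − d/p = 0.65426
EPQ = √(2DS / (H(1 − d/p)))
    = √(2 × 43,650 × 154 / (22.4 × 0.65426)) ≈ 957.79

958 rolls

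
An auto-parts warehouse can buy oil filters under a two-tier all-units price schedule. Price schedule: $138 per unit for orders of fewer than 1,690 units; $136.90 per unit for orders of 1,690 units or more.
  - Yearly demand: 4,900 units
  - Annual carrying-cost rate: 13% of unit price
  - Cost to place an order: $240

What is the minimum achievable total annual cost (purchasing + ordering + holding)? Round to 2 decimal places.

$682,695.76

H₁ = 13%×$138 = $17.9400;  H₂ = 13%×$136.90 = $17.7970
EOQ₁ = √(2×4,900×240/17.9400) = 362.08  (< 1,690, feasible at tier 1)
EOQ₂ = √(2×4,900×240/17.7970) = 363.53  (< 1,690 → use Q = 1,690 at tier-2 price)
TC(tier 1 (EOQ₁), Q≈362.1) = $682,695.76
TC(tier 2, Q≈1,690.0) = $686,544.32
Minimum at tier 1 (EOQ₁): $682,695.76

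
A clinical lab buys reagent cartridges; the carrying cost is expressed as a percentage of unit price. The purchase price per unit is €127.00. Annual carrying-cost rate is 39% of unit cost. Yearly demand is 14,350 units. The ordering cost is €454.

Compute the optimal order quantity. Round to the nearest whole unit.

513 units

H = i·C = 0.39 × €127 = €49.5300 per unit-year
EOQ = √(2DS/H) = √(2 × 14,350 × 454 / 49.53)
    = √(263,068.85) ≈ 512.90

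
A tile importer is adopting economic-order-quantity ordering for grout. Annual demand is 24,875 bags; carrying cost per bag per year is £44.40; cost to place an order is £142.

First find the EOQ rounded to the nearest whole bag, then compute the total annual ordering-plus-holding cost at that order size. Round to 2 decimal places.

Q* = √(2·D·S / H) = √(2·24,875·142 / 44.4) = √159,110.4 ≈ 398.89 → Q = 399 bags
Orders/yr = 24,875/399 = 62.343; ordering cost = 62.343 × £142 = £8,852.76
Average inventory = 399/2 = 199.5; holding cost = 199.5 × £44.4 = £8,857.80
Total = £8,852.76 + £8,857.80 = £17,710.56

£17,710.56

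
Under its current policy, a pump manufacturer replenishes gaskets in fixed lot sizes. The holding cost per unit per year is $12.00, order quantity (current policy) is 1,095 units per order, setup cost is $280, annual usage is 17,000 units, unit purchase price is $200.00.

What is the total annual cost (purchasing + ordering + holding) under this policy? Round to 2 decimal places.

$3,410,917.03

Annual ordering cost = (D/Q)·S = (17,000/1,095) × 280 = $4,347.03
Annual holding cost  = (Q/2)·H = (1,095/2) × 12 = $6,570.00
Purchase cost = D·C = 17,000 × 200 = $3,400,000.00
Total = $4,347.03 + $6,570.00 + $3,400,000.00 = $3,410,917.03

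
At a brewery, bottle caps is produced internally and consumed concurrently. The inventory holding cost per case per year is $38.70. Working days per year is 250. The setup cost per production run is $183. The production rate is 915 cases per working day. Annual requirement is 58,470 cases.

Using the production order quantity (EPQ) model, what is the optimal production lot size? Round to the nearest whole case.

Daily demand d = 58,470/250 = 233.880; p = 915; 1 − d/p = 0.74439
EPQ = √(2DS / (H(1 − d/p)))
    = √(2 × 58,470 × 183 / (38.7 × 0.74439)) ≈ 861.89

862 cases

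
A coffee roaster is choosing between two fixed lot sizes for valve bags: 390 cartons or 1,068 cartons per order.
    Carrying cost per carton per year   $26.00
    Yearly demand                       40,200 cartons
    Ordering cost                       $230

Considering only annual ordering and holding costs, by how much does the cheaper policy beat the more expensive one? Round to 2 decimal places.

$6,236.39

TC(Q) = (D/Q)S + (Q/2)H
TC(390) = (40,200/390)×230 + (390/2)×26 = $28,777.69
TC(1,068) = (40,200/1,068)×230 + (1,068/2)×26 = $22,541.30
Cheaper: Q = 1,068.  Difference = $6,236.39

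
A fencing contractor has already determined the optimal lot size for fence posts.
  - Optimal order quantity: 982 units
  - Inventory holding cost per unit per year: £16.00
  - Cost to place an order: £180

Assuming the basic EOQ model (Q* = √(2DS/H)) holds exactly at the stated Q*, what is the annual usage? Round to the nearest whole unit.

42,859 units per year

Since Q* = (2DS/H)^½, squaring gives Q*²·H = 2DS.
D = Q²H / (2S) = 982² × 16 / (2 × 180) = 42,858.84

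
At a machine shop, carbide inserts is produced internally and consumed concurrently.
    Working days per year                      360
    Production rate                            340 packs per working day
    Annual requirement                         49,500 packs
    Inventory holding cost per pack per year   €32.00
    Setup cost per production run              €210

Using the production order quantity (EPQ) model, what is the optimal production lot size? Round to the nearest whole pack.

1,044 packs

Daily demand d = 49,500/360 = 137.500; p = 340; 1 − d/p = 0.59559
EPQ = √(2DS / (H(1 − d/p)))
    = √(2 × 49,500 × 210 / (32 × 0.59559)) ≈ 1,044.43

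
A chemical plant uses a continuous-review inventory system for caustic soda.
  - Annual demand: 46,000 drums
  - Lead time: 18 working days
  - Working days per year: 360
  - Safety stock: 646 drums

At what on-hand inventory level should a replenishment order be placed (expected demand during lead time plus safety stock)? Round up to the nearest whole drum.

Daily demand d = 46,000 / 360 = 127.778 drums/day
Demand during lead time = 127.778 × 18 = 2,300.00
Reorder point = 2,300.00 + 646 = 2,946.00 → round up

2,946 drums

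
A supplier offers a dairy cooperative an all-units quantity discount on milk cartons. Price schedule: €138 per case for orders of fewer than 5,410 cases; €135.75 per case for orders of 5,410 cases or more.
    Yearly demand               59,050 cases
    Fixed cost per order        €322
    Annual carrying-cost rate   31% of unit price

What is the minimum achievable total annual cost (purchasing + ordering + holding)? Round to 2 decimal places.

€8,133,385.28

H₁ = 31%×€138 = €42.7800;  H₂ = 31%×€135.75 = €42.0825
EOQ₁ = √(2×59,050×322/42.7800) = 942.83  (< 5,410, feasible at tier 1)
EOQ₂ = √(2×59,050×322/42.0825) = 950.61  (< 5,410 → use Q = 5,410 at tier-2 price)
TC(tier 1 (EOQ₁), Q≈942.8) = €8,189,234.18
TC(tier 2, Q≈5,410.0) = €8,133,385.28
Minimum at tier 2: €8,133,385.28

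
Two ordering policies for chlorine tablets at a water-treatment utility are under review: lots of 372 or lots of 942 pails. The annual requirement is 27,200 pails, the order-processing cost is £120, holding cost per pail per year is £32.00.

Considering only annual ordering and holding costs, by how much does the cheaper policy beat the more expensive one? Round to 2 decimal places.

TC(Q) = (D/Q)S + (Q/2)H
TC(372) = (27,200/372)×120 + (372/2)×32 = £14,726.19
TC(942) = (27,200/942)×120 + (942/2)×32 = £18,536.97
|ΔTC| = |£14,726.19 − £18,536.97| = £3,810.77

£3,810.77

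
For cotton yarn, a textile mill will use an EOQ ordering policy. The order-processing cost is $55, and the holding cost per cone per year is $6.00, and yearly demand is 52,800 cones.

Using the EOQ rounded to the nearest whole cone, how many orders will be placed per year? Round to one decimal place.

Optimal lot size Q* = (2 × 52,800 × $55 / $6)^½ ≈ 983.87 → Q = 984
Orders per year = D/Q = 52,800 / 984 = 53.659

53.7 orders per year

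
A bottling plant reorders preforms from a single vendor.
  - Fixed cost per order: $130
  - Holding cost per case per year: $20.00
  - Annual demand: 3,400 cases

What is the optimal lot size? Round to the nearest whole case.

210 cases

Q* = √(2·D·S / H) = √(2·3,400·130 / 20) = √44,200.0 ≈ 210.24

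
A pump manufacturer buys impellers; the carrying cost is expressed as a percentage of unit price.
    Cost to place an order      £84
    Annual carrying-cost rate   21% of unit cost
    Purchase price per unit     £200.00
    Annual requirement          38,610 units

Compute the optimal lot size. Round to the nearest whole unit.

393 units

Carrying cost H = £200 × 21% = £42.0000/unit/yr
Q* = √(2·D·S / H) = √(2·38,610·84 / 42) = √154,440.0 ≈ 392.99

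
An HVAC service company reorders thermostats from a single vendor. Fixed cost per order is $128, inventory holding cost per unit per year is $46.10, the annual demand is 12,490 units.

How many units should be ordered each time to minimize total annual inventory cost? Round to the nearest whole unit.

Q* = √(2·D·S / H) = √(2·12,490·128 / 46.1) = √69,358.8 ≈ 263.36

263 units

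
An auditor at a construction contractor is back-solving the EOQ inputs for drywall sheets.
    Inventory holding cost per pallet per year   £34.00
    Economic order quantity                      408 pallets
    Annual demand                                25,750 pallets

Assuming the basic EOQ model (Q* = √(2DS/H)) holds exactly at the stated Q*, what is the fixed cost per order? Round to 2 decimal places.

EOQ relation: Q² = 2DS/H, so rearrange for the unknown.
S = Q²H / (2D) = 408² × 34 / (2 × 25,750) = 109.8986

£109.90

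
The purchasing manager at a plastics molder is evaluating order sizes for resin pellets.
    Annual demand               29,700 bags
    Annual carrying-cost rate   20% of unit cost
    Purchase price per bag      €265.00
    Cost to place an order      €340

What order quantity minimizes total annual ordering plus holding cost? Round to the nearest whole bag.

H = i·C = 0.2 × €265 = €53.0000 per bag-year
Q* = √(2·D·S / H) = √(2·29,700·340 / 53) = √381,056.6 ≈ 617.30

617 bags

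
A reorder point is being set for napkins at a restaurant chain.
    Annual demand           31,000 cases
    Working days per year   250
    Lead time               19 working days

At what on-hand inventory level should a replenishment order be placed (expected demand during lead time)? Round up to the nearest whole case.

2,356 cases

Daily demand d = 31,000 / 250 = 124.000 cases/day
Demand during lead time = 124.000 × 19 = 2,356.00
Reorder point = 2,356.00 → round up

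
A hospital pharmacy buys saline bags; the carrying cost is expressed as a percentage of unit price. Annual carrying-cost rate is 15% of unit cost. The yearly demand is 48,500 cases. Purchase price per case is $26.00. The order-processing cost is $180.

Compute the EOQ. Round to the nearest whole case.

Holding cost per case per year: H = 15% × $26 = $3.9000
2DS/H = 2·48,500·180/3.9 = 4,476,923.08
EOQ = √4,476,923.08 ≈ 2,115.87

2,116 cases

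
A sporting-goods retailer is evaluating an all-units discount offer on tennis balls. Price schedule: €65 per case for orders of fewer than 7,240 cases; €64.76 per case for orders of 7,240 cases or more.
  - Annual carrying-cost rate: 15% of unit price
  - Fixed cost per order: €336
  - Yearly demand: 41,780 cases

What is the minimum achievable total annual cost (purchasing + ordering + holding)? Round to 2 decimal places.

€2,732,245.17

H₁ = 15%×€65 = €9.7500;  H₂ = 15%×€64.76 = €9.7140
EOQ₁ = √(2×41,780×336/9.7500) = 1,696.94  (< 7,240, feasible at tier 1)
EOQ₂ = √(2×41,780×336/9.7140) = 1,700.08  (< 7,240 → use Q = 7,240 at tier-2 price)
TC(tier 1 (EOQ₁), Q≈1,696.9) = €2,732,245.17
TC(tier 2, Q≈7,240.0) = €2,742,776.44
Minimum at tier 1 (EOQ₁): €2,732,245.17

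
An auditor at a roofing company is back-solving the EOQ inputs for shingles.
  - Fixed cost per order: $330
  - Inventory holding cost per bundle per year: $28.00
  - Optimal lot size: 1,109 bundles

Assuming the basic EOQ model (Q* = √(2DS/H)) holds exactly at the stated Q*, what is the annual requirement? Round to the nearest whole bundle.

From Q* = √(2DS/H) ⇒ Q*² = 2DS/H.
D = Q²H / (2S) = 1,109² × 28 / (2 × 330) = 52,176.77

52,177 bundles per year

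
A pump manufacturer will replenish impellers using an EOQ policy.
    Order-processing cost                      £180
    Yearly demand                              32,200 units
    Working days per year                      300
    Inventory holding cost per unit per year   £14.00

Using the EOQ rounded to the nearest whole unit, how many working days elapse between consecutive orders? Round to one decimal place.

2DS/H = 2·32,200·180/14 = 828,000.00
EOQ = √828,000.00 ≈ 909.95 → Q = 910 units
Cycle time = (working days × Q)/D = (300 × 910) / 32,200 = 8.478 days

8.5 days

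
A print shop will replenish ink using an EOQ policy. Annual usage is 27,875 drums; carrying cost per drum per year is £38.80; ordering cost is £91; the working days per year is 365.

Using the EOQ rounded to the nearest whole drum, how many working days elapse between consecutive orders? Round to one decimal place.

2DS/H = 2·27,875·91/38.8 = 130,753.87
EOQ = √130,753.87 ≈ 361.60 → Q = 362 drums
T = Q/D × 365 days = 362/27,875 × 365 = 4.740 days

4.7 days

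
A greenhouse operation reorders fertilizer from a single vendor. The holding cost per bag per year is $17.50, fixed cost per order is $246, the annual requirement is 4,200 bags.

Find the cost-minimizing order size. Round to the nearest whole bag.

Q* = √(2·D·S / H) = √(2·4,200·246 / 17.5) = √118,080.0 ≈ 343.63

344 bags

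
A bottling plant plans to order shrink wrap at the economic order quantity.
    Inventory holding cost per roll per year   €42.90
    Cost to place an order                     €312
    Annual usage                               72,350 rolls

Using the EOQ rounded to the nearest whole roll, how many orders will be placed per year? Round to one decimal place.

70.5 orders per year

2DS/H = 2·72,350·312/42.9 = 1,052,363.64
EOQ = √1,052,363.64 ≈ 1,025.85 → Q = 1,026
Orders per year = D/Q = 72,350 / 1,026 = 70.517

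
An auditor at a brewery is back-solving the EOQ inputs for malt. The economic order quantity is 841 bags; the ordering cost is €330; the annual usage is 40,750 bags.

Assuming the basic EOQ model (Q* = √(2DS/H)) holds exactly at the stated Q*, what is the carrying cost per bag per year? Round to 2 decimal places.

€38.03

Since Q* = (2DS/H)^½, squaring gives Q*²·H = 2DS.
H = 2DS / Q² = 2 × 40,750 × 330 / 841² = 38.0259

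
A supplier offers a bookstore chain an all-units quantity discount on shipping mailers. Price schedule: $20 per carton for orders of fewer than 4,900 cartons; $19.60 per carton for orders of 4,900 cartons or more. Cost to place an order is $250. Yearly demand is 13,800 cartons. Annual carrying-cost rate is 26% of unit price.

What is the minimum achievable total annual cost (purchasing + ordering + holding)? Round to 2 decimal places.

$281,989.99

H₁ = 26%×$20 = $5.2000;  H₂ = 26%×$19.60 = $5.0960
EOQ₁ = √(2×13,800×250/5.2000) = 1,151.92  (< 4,900, feasible at tier 1)
EOQ₂ = √(2×13,800×250/5.0960) = 1,163.62  (< 4,900 → use Q = 4,900 at tier-2 price)
TC(tier 1 (EOQ₁), Q≈1,151.9) = $281,989.99
TC(tier 2, Q≈4,900.0) = $283,669.28
Minimum at tier 1 (EOQ₁): $281,989.99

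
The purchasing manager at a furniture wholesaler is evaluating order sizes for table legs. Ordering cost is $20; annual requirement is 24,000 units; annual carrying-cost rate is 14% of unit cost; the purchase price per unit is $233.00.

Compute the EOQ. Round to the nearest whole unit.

Carrying cost H = $233 × 14% = $32.6200/unit/yr
EOQ = √(2DS/H) = √(2 × 24,000 × 20 / 32.62)
    = √(29,429.80) ≈ 171.55

172 units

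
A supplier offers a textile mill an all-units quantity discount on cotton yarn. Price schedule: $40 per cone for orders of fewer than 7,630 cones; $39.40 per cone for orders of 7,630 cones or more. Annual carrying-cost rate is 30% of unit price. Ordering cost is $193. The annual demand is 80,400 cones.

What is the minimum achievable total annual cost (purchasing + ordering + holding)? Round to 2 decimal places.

H₁ = 30%×$40 = $12.0000;  H₂ = 30%×$39.40 = $11.8200
EOQ₁ = √(2×80,400×193/12.0000) = 1,608.17  (< 7,630, feasible at tier 1)
EOQ₂ = √(2×80,400×193/11.8200) = 1,620.37  (< 7,630 → use Q = 7,630 at tier-2 price)
TC(tier 1 (EOQ₁), Q≈1,608.2) = $3,235,298.00
TC(tier 2, Q≈7,630.0) = $3,214,887.01
Minimum at tier 2: $3,214,887.01

$3,214,887.01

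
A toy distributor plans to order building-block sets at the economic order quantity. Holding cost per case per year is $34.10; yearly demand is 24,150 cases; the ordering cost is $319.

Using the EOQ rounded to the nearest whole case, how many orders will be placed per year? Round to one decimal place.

35.9 orders per year

2DS/H = 2·24,150·319/34.1 = 451,838.71
EOQ = √451,838.71 ≈ 672.19 → Q = 672
N = D/Q = 24,150/672 ≈ 35.938 orders/yr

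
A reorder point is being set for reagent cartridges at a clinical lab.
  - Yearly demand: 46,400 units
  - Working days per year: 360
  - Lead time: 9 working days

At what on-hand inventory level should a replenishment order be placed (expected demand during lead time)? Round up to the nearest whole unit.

1,160 units

Daily demand d = 46,400 / 360 = 128.889 units/day
Demand during lead time = 128.889 × 9 = 1,160.00
Reorder point = 1,160.00 → round up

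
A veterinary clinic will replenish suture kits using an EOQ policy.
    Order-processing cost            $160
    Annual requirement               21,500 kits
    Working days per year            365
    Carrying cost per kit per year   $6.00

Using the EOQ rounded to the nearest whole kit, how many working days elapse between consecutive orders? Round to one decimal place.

18.2 days

2DS/H = 2·21,500·160/6 = 1,146,666.67
EOQ = √1,146,666.67 ≈ 1,070.83 → Q = 1,071 kits
Cycle time = (working days × Q)/D = (365 × 1,071) / 21,500 = 18.182 days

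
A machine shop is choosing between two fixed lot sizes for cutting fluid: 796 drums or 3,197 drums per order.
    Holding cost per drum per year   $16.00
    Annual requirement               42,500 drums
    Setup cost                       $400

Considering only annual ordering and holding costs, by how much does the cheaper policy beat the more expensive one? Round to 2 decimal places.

$3,168.70

For each Q, cost = (D/Q)·S + (Q/2)·H.
TC(796) = (42,500/796)×400 + (796/2)×16 = $27,724.78
TC(3,197) = (42,500/3,197)×400 + (3,197/2)×16 = $30,893.49
|ΔTC| = |$27,724.78 − $30,893.49| = $3,168.70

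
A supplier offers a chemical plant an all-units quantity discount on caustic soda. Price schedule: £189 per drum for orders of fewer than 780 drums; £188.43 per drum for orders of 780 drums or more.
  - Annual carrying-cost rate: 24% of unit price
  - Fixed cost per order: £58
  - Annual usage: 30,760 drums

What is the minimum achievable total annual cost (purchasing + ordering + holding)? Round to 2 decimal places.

H₁ = 24%×£189 = £45.3600;  H₂ = 24%×£188.43 = £45.2232
EOQ₁ = √(2×30,760×58/45.3600) = 280.47  (< 780, feasible at tier 1)
EOQ₂ = √(2×30,760×58/45.2232) = 280.89  (< 780 → use Q = 780 at tier-2 price)
TC(tier 1 (EOQ₁), Q≈280.5) = £5,826,362.10
TC(tier 2, Q≈780.0) = £5,816,031.13
Minimum at tier 2: £5,816,031.13

£5,816,031.13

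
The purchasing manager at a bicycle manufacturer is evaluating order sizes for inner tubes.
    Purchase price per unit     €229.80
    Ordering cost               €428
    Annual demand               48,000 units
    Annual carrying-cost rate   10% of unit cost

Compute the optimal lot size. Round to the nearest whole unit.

Holding cost per unit per year: H = 10% × €229.8 = €22.9800
Q* = √(2·D·S / H) = √(2·48,000·428 / 22.98) = √1,787,989.6 ≈ 1,337.16

1,337 units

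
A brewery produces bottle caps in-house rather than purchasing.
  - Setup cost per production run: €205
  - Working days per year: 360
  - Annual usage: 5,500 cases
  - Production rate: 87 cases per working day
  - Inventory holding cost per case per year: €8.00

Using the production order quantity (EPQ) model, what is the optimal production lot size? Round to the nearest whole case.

Daily demand d = 5,500/360 = 15.278; p = 87; 1 − d/p = 0.82439
EPQ = √(2DS / (H(1 − d/p)))
    = √(2 × 5,500 × 205 / (8 × 0.82439)) ≈ 584.74

585 cases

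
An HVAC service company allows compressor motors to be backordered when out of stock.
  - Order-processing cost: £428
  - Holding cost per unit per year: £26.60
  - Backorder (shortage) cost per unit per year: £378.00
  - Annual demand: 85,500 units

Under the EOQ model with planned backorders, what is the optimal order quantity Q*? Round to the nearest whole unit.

Basic EOQ = √(2·85,500·428/26.6) = 1,658.743
Backorder adjustment √((H+b)/b) = √((26.6+378)/378) = 1.0346
Q* = 1,658.743 × 1.0346 ≈ 1,716.11

1,716 units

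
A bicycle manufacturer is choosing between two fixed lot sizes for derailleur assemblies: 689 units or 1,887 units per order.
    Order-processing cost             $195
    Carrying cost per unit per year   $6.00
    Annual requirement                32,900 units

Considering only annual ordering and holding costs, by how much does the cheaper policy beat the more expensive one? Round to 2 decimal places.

$2,317.48

Annual cost at Q: ordering D·S/Q plus holding Q·H/2.
TC(689) = (32,900/689)×195 + (689/2)×6 = $11,378.32
TC(1,887) = (32,900/1,887)×195 + (1,887/2)×6 = $9,060.84
|ΔTC| = |$11,378.32 − $9,060.84| = $2,317.48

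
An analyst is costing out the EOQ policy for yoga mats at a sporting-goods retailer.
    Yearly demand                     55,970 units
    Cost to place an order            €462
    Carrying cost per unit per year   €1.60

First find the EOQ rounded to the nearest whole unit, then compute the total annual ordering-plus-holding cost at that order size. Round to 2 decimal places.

2DS/H = 2·55,970·462/1.6 = 32,322,675.00
EOQ = √32,322,675.00 ≈ 5,685.30 → Q = 5,685 units
Orders/yr = 55,970/5,685 = 9.845; ordering cost = 9.845 × €462 = €4,548.49
Average inventory = 5,685/2 = 2842.5; holding cost = 2842.5 × €1.6 = €4,548.00
Total = €4,548.49 + €4,548.00 = €9,096.49

€9,096.49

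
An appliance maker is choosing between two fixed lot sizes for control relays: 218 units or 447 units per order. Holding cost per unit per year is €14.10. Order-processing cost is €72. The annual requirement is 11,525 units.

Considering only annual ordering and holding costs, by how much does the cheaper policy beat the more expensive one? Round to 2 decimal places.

TC(Q) = (D/Q)S + (Q/2)H
TC(218) = (11,525/218)×72 + (218/2)×14.1 = €5,343.32
TC(447) = (11,525/447)×72 + (447/2)×14.1 = €5,007.73
Cheaper: Q = 447.  Difference = €335.60

€335.60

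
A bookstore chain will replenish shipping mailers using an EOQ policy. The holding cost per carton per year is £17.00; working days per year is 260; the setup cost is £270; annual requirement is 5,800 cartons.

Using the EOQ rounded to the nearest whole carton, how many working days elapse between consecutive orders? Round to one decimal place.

Optimal lot size Q* = (2 × 5,800 × £270 / £17)^½ ≈ 429.23 → Q = 429 cartons
Cycle time = (working days × Q)/D = (260 × 429) / 5,800 = 19.231 days

19.2 days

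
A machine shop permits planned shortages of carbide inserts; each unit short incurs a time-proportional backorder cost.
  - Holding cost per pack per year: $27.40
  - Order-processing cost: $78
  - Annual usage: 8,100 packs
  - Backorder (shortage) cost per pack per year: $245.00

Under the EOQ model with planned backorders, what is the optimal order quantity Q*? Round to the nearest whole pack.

Q* = √(2DS/H) · √((H + b)/b)
   = √(2 × 8,100 × 78 / 27.4) · √((27.4 + 245) / 245)
   = 214.748 × 1.0544 ≈ 226.44

226 packs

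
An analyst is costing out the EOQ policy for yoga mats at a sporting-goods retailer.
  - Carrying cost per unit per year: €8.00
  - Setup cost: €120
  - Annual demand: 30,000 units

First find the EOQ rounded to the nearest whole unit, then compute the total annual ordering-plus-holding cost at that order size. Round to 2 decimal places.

€7,589.47

2DS/H = 2·30,000·120/8 = 900,000.00
EOQ = √900,000.00 ≈ 948.68 → Q = 949 units
Annual ordering cost = (D/Q)·S = (30,000/949) × 120 = €3,793.47
Annual holding cost  = (Q/2)·H = (949/2) × 8 = €3,796.00
Total = €3,793.47 + €3,796.00 = €7,589.47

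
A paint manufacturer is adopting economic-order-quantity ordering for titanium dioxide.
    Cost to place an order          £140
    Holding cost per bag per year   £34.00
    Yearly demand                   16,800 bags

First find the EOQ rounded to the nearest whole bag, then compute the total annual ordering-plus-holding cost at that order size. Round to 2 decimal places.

£12,646.58

Optimal lot size Q* = (2 × 16,800 × £140 / £34)^½ ≈ 371.96 → Q = 372 bags
Orders/yr = 16,800/372 = 45.161; ordering cost = 45.161 × £140 = £6,322.58
Average inventory = 372/2 = 186; holding cost = 186 × £34 = £6,324.00
Total = £6,322.58 + £6,324.00 = £12,646.58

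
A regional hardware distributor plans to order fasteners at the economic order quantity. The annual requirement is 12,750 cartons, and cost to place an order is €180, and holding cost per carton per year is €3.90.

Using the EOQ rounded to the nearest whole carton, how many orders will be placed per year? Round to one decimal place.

11.8 orders per year

2DS/H = 2·12,750·180/3.9 = 1,176,923.08
EOQ = √1,176,923.08 ≈ 1,084.86 → Q = 1,085
Orders per year = D/Q = 12,750 / 1,085 = 11.751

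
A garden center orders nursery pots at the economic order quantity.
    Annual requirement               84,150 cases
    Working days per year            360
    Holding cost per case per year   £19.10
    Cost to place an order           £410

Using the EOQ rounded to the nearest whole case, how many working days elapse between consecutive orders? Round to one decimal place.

Optimal lot size Q* = (2 × 84,150 × £410 / £19.1)^½ ≈ 1,900.72 → Q = 1,901 cases
T = Q/D × 360 days = 1,901/84,150 × 360 = 8.133 days

8.1 days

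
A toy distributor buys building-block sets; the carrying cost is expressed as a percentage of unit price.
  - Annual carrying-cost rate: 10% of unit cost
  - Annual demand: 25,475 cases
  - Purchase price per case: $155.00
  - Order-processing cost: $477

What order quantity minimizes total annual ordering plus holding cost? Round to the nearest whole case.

1,252 cases

Carrying cost H = $155 × 10% = $15.5000/case/yr
Q* = √(2·D·S / H) = √(2·25,475·477 / 15.5) = √1,567,945.2 ≈ 1,252.18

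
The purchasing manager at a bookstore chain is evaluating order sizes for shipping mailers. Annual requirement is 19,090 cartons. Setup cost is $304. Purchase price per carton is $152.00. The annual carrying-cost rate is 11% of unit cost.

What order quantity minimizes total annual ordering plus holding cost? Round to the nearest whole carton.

833 cartons

H = i·C = 0.11 × $152 = $16.7200 per carton-year
2DS/H = 2·19,090·304/16.72 = 694,181.82
EOQ = √694,181.82 ≈ 833.18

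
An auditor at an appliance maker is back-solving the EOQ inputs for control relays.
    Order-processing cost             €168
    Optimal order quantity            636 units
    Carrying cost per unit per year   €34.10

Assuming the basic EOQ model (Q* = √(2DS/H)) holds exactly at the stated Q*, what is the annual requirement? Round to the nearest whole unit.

41,052 units per year

EOQ relation: Q² = 2DS/H, so rearrange for the unknown.
D = Q²H / (2S) = 636² × 34.1 / (2 × 168) = 41,051.53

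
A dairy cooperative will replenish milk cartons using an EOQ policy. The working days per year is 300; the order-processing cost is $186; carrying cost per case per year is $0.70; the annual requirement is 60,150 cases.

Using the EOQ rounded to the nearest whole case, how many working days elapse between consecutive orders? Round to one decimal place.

Optimal lot size Q* = (2 × 60,150 × $186 / $0.7)^½ ≈ 5,653.80 → Q = 5,654 cases
Days between orders = 300 / (D/Q) = 300 / 10.638 ≈ 28.200

28.2 days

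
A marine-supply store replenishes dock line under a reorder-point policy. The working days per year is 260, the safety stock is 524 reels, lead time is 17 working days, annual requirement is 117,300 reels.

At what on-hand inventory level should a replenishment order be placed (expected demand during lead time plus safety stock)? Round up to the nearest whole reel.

8,194 reels

Daily demand d = 117,300 / 260 = 451.154 reels/day
Demand during lead time = 451.154 × 17 = 7,669.62
Reorder point = 7,669.62 + 524 = 8,193.62 → round up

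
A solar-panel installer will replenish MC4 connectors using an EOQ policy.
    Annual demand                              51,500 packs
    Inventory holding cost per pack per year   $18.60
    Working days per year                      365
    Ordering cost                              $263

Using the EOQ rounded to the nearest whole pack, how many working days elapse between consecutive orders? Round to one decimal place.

8.6 days

EOQ = √(2DS/H) = √(2 × 51,500 × 263 / 18.6)
    = √(1,456,397.85) ≈ 1,206.81 → Q = 1,207 packs
Cycle time = (working days × Q)/D = (365 × 1,207) / 51,500 = 8.554 days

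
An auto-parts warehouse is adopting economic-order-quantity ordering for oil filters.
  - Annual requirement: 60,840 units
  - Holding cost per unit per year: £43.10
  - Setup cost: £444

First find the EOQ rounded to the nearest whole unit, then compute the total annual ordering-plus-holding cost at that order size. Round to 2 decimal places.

£48,254.71

Optimal lot size Q* = (2 × 60,840 × £444 / £43.1)^½ ≈ 1,119.60 → Q = 1,120 units
Orders/yr = 60,840/1,120 = 54.321; ordering cost = 54.321 × £444 = £24,118.71
Average inventory = 1,120/2 = 560; holding cost = 560 × £43.1 = £24,136.00
Total = £24,118.71 + £24,136.00 = £48,254.71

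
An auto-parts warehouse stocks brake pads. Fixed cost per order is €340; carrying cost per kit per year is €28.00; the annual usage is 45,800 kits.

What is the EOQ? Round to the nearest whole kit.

Q* = √(2·D·S / H) = √(2·45,800·340 / 28) = √1,112,285.7 ≈ 1,054.65

1,055 kits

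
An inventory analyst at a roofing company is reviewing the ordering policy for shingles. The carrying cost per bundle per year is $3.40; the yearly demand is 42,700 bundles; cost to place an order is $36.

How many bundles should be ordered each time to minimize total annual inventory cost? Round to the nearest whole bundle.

EOQ = √(2DS/H) = √(2 × 42,700 × 36 / 3.4)
    = √(904,235.29) ≈ 950.91

951 bundles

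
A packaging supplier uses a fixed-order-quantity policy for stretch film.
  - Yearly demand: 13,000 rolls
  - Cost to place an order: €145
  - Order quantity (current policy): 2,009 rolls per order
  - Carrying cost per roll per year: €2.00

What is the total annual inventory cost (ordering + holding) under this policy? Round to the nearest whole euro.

€2,947

Annual ordering cost = (D/Q)·S = (13,000/2,009) × 145 = €938.28
Annual holding cost  = (Q/2)·H = (2,009/2) × 2 = €2,009.00
Total = €938.28 + €2,009.00 = €2,947.28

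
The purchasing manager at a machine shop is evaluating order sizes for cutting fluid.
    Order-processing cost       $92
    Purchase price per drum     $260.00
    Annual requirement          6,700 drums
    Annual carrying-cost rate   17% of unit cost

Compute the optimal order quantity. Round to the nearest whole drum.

Holding cost per drum per year: H = 17% × $260 = $44.2000
EOQ = √(2DS/H) = √(2 × 6,700 × 92 / 44.2)
    = √(27,891.40) ≈ 167.01

167 drums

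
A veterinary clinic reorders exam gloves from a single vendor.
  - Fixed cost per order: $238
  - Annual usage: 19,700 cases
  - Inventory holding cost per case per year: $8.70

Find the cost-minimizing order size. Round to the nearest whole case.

1,038 cases

Optimal lot size Q* = (2 × 19,700 × $238 / $8.7)^½ ≈ 1,038.19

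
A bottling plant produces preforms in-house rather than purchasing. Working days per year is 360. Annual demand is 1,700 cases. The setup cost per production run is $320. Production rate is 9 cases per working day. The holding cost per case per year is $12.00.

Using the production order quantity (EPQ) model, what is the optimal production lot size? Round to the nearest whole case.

Daily demand d = 1,700/360 = 4.722; p = 9; 1 − d/p = 0.47531
EPQ = √(2DS / (H(1 − d/p)))
    = √(2 × 1,700 × 320 / (12 × 0.47531)) ≈ 436.75

437 cases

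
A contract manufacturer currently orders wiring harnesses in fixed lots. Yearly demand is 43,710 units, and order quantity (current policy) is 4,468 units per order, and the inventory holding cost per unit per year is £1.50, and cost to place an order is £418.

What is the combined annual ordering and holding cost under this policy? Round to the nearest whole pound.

Annual ordering cost = (D/Q)·S = (43,710/4,468) × 418 = £4,089.25
Annual holding cost  = (Q/2)·H = (4,468/2) × 1.5 = £3,351.00
Total = £4,089.25 + £3,351.00 = £7,440.25

£7,440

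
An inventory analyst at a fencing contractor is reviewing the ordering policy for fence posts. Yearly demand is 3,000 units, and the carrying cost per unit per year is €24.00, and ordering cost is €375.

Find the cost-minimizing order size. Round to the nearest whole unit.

306 units

2DS/H = 2·3,000·375/24 = 93,750.00
EOQ = √93,750.00 ≈ 306.19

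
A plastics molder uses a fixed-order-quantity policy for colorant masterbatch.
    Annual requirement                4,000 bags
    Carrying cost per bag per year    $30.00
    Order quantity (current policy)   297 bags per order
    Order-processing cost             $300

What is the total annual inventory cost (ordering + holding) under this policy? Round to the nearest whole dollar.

$8,495

Orders/yr = 4,000/297 = 13.468; ordering cost = 13.468 × $300 = $4,040.40
Average inventory = 297/2 = 148.5; holding cost = 148.5 × $30 = $4,455.00
Total = $4,040.40 + $4,455.00 = $8,495.40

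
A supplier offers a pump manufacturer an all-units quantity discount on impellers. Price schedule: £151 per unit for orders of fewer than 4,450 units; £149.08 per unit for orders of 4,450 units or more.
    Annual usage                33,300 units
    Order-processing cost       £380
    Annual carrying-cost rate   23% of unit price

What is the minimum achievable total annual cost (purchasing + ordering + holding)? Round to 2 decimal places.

H₁ = 23%×£151 = £34.7300;  H₂ = 23%×£149.08 = £34.2884
EOQ₁ = √(2×33,300×380/34.7300) = 853.64  (< 4,450, feasible at tier 1)
EOQ₂ = √(2×33,300×380/34.2884) = 859.12  (< 4,450 → use Q = 4,450 at tier-2 price)
TC(tier 1 (EOQ₁), Q≈853.6) = £5,057,947.04
TC(tier 2, Q≈4,450.0) = £5,043,499.29
Minimum at tier 2: £5,043,499.29

£5,043,499.29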